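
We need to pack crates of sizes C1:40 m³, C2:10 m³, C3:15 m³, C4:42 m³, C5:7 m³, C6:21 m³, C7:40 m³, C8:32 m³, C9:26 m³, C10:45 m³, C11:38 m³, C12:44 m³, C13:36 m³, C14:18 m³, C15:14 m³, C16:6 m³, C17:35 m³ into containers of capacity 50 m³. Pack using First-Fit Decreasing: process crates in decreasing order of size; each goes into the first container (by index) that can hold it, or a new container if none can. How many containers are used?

10

Sorted descending: 45, 44, 42, 40, 40, 38, 36, 35, 32, 26, 21, 18, 15, 14, 10, 7, 6.
45 m³ → container 1 (remaining 5 m³)
44 m³ → container 2 (remaining 6 m³)
42 m³ → container 3 (remaining 8 m³)
40 m³ → container 4 (remaining 10 m³)
40 m³ → container 5 (remaining 10 m³)
38 m³ → container 6 (remaining 12 m³)
36 m³ → container 7 (remaining 14 m³)
35 m³ → container 8 (remaining 15 m³)
32 m³ → container 9 (remaining 18 m³)
26 m³ → container 10 (remaining 24 m³)
21 m³ → container 10 (remaining 3 m³)
18 m³ → container 9 (remaining 0 m³)
15 m³ → container 8 (remaining 0 m³)
14 m³ → container 7 (remaining 0 m³)
10 m³ → container 4 (remaining 0 m³)
7 m³ → container 3 (remaining 1 m³)
6 m³ → container 2 (remaining 0 m³)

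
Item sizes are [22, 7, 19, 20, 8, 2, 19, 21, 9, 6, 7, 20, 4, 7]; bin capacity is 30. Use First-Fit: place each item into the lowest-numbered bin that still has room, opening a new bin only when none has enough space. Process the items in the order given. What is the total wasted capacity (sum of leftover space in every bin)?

bin 1: place 22, 8 left
bin 1: place 7, 1 left
bin 2: place 19, 11 left
bin 3: place 20, 10 left
bin 2: place 8, 3 left
bin 2: place 2, 1 left
bin 4: place 19, 11 left
bin 5: place 21, 9 left
bin 3: place 9, 1 left
bin 4: place 6, 5 left
bin 5: place 7, 2 left
bin 6: place 20, 10 left
bin 4: place 4, 1 left
bin 6: place 7, 3 left
6 bins × 30 = 180; used 171; unused 9.

9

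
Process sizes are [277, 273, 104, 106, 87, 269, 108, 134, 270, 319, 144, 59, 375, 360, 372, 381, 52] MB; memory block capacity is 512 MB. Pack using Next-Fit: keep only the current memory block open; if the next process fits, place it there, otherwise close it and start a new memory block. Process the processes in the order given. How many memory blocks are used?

277 MB → memory block 1 (remaining 235 MB)
273 MB → memory block 2 (remaining 239 MB)
104 MB → memory block 2 (remaining 135 MB)
106 MB → memory block 2 (remaining 29 MB)
87 MB → memory block 3 (remaining 425 MB)
269 MB → memory block 3 (remaining 156 MB)
108 MB → memory block 3 (remaining 48 MB)
134 MB → memory block 4 (remaining 378 MB)
270 MB → memory block 4 (remaining 108 MB)
319 MB → memory block 5 (remaining 193 MB)
144 MB → memory block 5 (remaining 49 MB)
59 MB → memory block 6 (remaining 453 MB)
375 MB → memory block 6 (remaining 78 MB)
360 MB → memory block 7 (remaining 152 MB)
372 MB → memory block 8 (remaining 140 MB)
381 MB → memory block 9 (remaining 131 MB)
52 MB → memory block 9 (remaining 79 MB)

9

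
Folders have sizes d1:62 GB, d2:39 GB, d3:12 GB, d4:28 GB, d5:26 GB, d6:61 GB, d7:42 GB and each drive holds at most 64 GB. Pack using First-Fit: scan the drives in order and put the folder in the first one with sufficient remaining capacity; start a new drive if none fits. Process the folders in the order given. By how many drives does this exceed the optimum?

0

First-Fit: [62] [39,12] [28,26] [61] [42] → 5 drives.
Total size 270 GB; any packing needs at least ⌈270/64⌉ = 5 drives.
So 5 is already optimal.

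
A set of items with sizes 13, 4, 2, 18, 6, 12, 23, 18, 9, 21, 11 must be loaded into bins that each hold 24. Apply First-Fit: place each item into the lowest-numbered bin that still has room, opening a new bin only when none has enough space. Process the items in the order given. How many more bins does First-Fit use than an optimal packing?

First-Fit: [13,4,2] [18,6] [12,9] [23] [18] [21] [11] → 7 bins.
Total size 137; any packing needs at least ⌈137/24⌉ = 6 bins.
An optimal packing achieves that bound: [23] [21,2] [18,6] [18,4] [13,11] [12,9] → 6 bins.
Excess: 7 − 6 = 1.

1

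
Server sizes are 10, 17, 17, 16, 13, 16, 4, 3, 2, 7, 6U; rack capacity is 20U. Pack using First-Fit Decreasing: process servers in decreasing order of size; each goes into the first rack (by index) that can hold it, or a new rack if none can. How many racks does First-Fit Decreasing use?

Sorted descending: 17, 17, 16, 16, 13, 10, 7, 6, 4, 3, 2.
rack 1: place 17U, 3U left
rack 2: place 17U, 3U left
rack 3: place 16U, 4U left
rack 4: place 16U, 4U left
rack 5: place 13U, 7U left
rack 6: place 10U, 10U left
rack 5: place 7U, 0U left
rack 6: place 6U, 4U left
rack 3: place 4U, 0U left
rack 1: place 3U, 0U left
rack 2: place 2U, 1U left
Final racks: [17,3] [17,2] [16,4] [16] [13,7] [10,6].

6 racks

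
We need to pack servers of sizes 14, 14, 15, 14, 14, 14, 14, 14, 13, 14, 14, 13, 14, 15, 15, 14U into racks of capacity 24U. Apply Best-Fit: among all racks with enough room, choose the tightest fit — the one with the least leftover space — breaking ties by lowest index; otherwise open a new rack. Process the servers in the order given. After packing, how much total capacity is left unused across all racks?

159

Put 14U in rack 1; 10U remain.
Put 14U in rack 2; 10U remain.
Put 15U in rack 3; 9U remain.
Put 14U in rack 4; 10U remain.
Put 14U in rack 5; 10U remain.
Put 14U in rack 6; 10U remain.
Put 14U in rack 7; 10U remain.
Put 14U in rack 8; 10U remain.
Put 13U in rack 9; 11U remain.
Put 14U in rack 10; 10U remain.
Put 14U in rack 11; 10U remain.
Put 13U in rack 12; 11U remain.
Put 14U in rack 13; 10U remain.
Put 15U in rack 14; 9U remain.
Put 15U in rack 15; 9U remain.
Put 14U in rack 16; 10U remain.
16 racks × 24U = 384U; used 225U; unused 159U.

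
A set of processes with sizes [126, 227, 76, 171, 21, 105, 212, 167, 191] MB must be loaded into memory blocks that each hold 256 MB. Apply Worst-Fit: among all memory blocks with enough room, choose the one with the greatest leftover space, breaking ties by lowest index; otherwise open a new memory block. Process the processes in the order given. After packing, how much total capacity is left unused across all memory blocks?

496

Put 126 MB in memory block 1; 130 MB remain.
Put 227 MB in memory block 2; 29 MB remain.
Put 76 MB in memory block 1; 54 MB remain.
Put 171 MB in memory block 3; 85 MB remain.
Put 21 MB in memory block 3; 64 MB remain.
Put 105 MB in memory block 4; 151 MB remain.
Put 212 MB in memory block 5; 44 MB remain.
Put 167 MB in memory block 6; 89 MB remain.
Put 191 MB in memory block 7; 65 MB remain.
7 memory blocks × 256 MB = 1792 MB; used 1296 MB; unused 496 MB.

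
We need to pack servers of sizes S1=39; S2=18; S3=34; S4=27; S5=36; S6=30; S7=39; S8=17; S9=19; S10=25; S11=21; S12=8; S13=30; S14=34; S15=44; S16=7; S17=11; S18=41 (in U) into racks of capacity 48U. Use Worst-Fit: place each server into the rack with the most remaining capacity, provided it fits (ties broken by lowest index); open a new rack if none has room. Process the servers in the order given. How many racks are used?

12

Put S1 (39U) in rack 1; 9U remain.
Put S2 (18U) in rack 2; 30U remain.
Put S3 (34U) in rack 3; 14U remain.
Put S4 (27U) in rack 2; 3U remain.
Put S5 (36U) in rack 4; 12U remain.
Put S6 (30U) in rack 5; 18U remain.
Put S7 (39U) in rack 6; 9U remain.
Put S8 (17U) in rack 5; 1U remain.
Put S9 (19U) in rack 7; 29U remain.
Put S10 (25U) in rack 7; 4U remain.
Put S11 (21U) in rack 8; 27U remain.
Put S12 (8U) in rack 8; 19U remain.
Put S13 (30U) in rack 9; 18U remain.
Put S14 (34U) in rack 10; 14U remain.
Put S15 (44U) in rack 11; 4U remain.
Put S16 (7U) in rack 8; 12U remain.
Put S17 (11U) in rack 9; 7U remain.
Put S18 (41U) in rack 12; 7U remain.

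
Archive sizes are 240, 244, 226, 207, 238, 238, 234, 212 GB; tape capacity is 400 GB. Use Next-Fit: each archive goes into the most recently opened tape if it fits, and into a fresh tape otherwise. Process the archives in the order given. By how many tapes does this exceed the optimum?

Next-Fit: [240] [244] [226] [207] [238] [238] [234] [212] → 8 tapes.
8 archives exceed 200 GB (half the capacity), and no two of those can share a tape, so at least 8 tapes are needed.
So 8 is already optimal.

0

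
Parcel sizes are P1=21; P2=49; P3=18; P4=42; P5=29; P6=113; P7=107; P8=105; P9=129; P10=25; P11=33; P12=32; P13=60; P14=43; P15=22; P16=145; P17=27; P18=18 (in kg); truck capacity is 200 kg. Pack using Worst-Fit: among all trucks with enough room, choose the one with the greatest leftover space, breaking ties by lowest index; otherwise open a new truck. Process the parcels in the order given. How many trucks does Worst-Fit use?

truck 1: place P1 (21 kg), 179 kg left
truck 1: place P2 (49 kg), 130 kg left
truck 1: place P3 (18 kg), 112 kg left
truck 1: place P4 (42 kg), 70 kg left
truck 1: place P5 (29 kg), 41 kg left
truck 2: place P6 (113 kg), 87 kg left
truck 3: place P7 (107 kg), 93 kg left
truck 4: place P8 (105 kg), 95 kg left
truck 5: place P9 (129 kg), 71 kg left
truck 4: place P10 (25 kg), 70 kg left
truck 3: place P11 (33 kg), 60 kg left
truck 2: place P12 (32 kg), 55 kg left
truck 5: place P13 (60 kg), 11 kg left
truck 4: place P14 (43 kg), 27 kg left
truck 3: place P15 (22 kg), 38 kg left
truck 6: place P16 (145 kg), 55 kg left
truck 2: place P17 (27 kg), 28 kg left
truck 6: place P18 (18 kg), 37 kg left

6 trucks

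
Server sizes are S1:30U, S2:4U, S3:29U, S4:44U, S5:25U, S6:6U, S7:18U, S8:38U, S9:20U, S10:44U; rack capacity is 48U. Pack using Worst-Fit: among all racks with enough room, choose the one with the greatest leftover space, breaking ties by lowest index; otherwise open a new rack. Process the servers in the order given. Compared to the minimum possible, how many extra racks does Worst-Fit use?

Worst-Fit: [30,4] [29,18] [44] [25,6] [38] [20] [44] → 7 racks.
Total size 258U; any packing needs at least ⌈258/48⌉ = 6 racks.
An optimal packing achieves that bound: [44,4] [44] [38,6] [30,18] [29] [25,20] → 6 racks.
Excess: 7 − 6 = 1.

1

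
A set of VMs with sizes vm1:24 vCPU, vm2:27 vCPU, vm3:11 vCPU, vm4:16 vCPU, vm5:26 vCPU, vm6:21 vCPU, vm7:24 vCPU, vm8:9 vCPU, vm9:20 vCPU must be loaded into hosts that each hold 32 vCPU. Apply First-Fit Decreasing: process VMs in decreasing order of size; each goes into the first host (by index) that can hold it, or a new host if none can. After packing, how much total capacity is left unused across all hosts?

46

Sorted descending: 27, 26, 24, 24, 21, 20, 16, 11, 9.
Put 27 vCPU in host 1; 5 vCPU remain.
Put 26 vCPU in host 2; 6 vCPU remain.
Put 24 vCPU in host 3; 8 vCPU remain.
Put 24 vCPU in host 4; 8 vCPU remain.
Put 21 vCPU in host 5; 11 vCPU remain.
Put 20 vCPU in host 6; 12 vCPU remain.
Put 16 vCPU in host 7; 16 vCPU remain.
Put 11 vCPU in host 5; 0 vCPU remain.
Put 9 vCPU in host 6; 3 vCPU remain.
7 hosts × 32 vCPU = 224 vCPU; used 178 vCPU; unused 46 vCPU.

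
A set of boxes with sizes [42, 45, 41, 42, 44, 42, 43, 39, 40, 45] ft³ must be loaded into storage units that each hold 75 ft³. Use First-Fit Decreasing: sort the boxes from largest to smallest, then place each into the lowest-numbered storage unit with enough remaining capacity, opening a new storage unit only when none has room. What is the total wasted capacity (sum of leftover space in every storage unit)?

Sorted descending: 45, 45, 44, 43, 42, 42, 42, 41, 40, 39.
Put 45 ft³ in storage unit 1; 30 ft³ remain.
Put 45 ft³ in storage unit 2; 30 ft³ remain.
Put 44 ft³ in storage unit 3; 31 ft³ remain.
Put 43 ft³ in storage unit 4; 32 ft³ remain.
Put 42 ft³ in storage unit 5; 33 ft³ remain.
Put 42 ft³ in storage unit 6; 33 ft³ remain.
Put 42 ft³ in storage unit 7; 33 ft³ remain.
Put 41 ft³ in storage unit 8; 34 ft³ remain.
Put 40 ft³ in storage unit 9; 35 ft³ remain.
Put 39 ft³ in storage unit 10; 36 ft³ remain.
10 storage units × 75 ft³ = 750 ft³; used 423 ft³; unused 327 ft³.

327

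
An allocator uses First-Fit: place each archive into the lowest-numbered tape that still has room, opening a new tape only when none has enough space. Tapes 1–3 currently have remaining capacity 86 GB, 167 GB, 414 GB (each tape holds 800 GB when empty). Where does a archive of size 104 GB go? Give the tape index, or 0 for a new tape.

Tapes with room: tape 2 (167 GB), tape 3 (414 GB).
The first with room is tape 2.

2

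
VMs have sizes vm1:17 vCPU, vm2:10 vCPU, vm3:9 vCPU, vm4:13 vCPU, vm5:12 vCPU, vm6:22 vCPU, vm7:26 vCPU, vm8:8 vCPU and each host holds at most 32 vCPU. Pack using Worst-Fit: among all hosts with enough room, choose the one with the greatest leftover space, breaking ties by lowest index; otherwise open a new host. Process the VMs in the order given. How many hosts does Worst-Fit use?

vm1 (17 vCPU) → host 1 (remaining 15 vCPU)
vm2 (10 vCPU) → host 1 (remaining 5 vCPU)
vm3 (9 vCPU) → host 2 (remaining 23 vCPU)
vm4 (13 vCPU) → host 2 (remaining 10 vCPU)
vm5 (12 vCPU) → host 3 (remaining 20 vCPU)
vm6 (22 vCPU) → host 4 (remaining 10 vCPU)
vm7 (26 vCPU) → host 5 (remaining 6 vCPU)
vm8 (8 vCPU) → host 3 (remaining 12 vCPU)
Final hosts: [17,10] [9,13] [12,8] [22] [26].

5 hosts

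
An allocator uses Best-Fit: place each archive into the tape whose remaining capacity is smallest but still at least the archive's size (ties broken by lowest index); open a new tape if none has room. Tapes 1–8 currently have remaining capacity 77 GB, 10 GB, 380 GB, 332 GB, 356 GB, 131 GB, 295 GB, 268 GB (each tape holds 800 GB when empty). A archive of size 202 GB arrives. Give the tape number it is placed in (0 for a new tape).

8

Tapes with room: tape 3 (380 GB), tape 4 (332 GB), tape 5 (356 GB), tape 7 (295 GB), tape 8 (268 GB).
Tightest fit is tape 8 with 268 GB free.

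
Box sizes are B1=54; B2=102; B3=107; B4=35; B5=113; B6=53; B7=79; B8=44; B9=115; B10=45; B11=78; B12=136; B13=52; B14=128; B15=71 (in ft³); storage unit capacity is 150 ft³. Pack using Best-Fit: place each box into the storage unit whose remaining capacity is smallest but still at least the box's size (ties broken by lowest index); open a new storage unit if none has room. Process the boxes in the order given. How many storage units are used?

storage unit 1: place B1 (54 ft³), 96 ft³ left
storage unit 2: place B2 (102 ft³), 48 ft³ left
storage unit 3: place B3 (107 ft³), 43 ft³ left
storage unit 3: place B4 (35 ft³), 8 ft³ left
storage unit 4: place B5 (113 ft³), 37 ft³ left
storage unit 1: place B6 (53 ft³), 43 ft³ left
storage unit 5: place B7 (79 ft³), 71 ft³ left
storage unit 2: place B8 (44 ft³), 4 ft³ left
storage unit 6: place B9 (115 ft³), 35 ft³ left
storage unit 5: place B10 (45 ft³), 26 ft³ left
storage unit 7: place B11 (78 ft³), 72 ft³ left
storage unit 8: place B12 (136 ft³), 14 ft³ left
storage unit 7: place B13 (52 ft³), 20 ft³ left
storage unit 9: place B14 (128 ft³), 22 ft³ left
storage unit 10: place B15 (71 ft³), 79 ft³ left
Final storage units: [54,53] [102,44] [107,35] [113] [79,45] [115] [78,52] [136] [128] [71].

10 storage units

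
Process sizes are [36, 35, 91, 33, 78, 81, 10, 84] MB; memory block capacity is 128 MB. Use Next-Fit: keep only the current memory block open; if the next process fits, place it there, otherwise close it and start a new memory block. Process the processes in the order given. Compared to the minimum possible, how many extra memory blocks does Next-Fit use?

Next-Fit: [36,35] [91,33] [78] [81,10] [84] → 5 memory blocks.
Total size 448 MB; any packing needs at least ⌈448/128⌉ = 4 memory blocks.
An optimal packing achieves that bound: [91,36] [84,35] [81,33,10] [78] → 4 memory blocks.
Excess: 5 − 4 = 1.

1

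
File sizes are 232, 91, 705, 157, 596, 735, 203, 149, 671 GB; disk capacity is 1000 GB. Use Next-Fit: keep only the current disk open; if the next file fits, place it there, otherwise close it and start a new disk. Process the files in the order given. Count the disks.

5

232 GB → disk 1 (remaining 768 GB)
91 GB → disk 1 (remaining 677 GB)
705 GB → disk 2 (remaining 295 GB)
157 GB → disk 2 (remaining 138 GB)
596 GB → disk 3 (remaining 404 GB)
735 GB → disk 4 (remaining 265 GB)
203 GB → disk 4 (remaining 62 GB)
149 GB → disk 5 (remaining 851 GB)
671 GB → disk 5 (remaining 180 GB)
Final disks: [232,91] [705,157] [596] [735,203] [149,671].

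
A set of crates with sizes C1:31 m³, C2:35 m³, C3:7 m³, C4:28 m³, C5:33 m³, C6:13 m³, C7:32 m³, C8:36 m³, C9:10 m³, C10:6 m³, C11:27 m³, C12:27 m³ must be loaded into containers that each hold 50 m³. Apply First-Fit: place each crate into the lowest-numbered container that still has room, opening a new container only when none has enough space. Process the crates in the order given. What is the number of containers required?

8 containers

container 1: place C1 (31 m³), 19 m³ left
container 2: place C2 (35 m³), 15 m³ left
container 1: place C3 (7 m³), 12 m³ left
container 3: place C4 (28 m³), 22 m³ left
container 4: place C5 (33 m³), 17 m³ left
container 2: place C6 (13 m³), 2 m³ left
container 5: place C7 (32 m³), 18 m³ left
container 6: place C8 (36 m³), 14 m³ left
container 1: place C9 (10 m³), 2 m³ left
container 3: place C10 (6 m³), 16 m³ left
container 7: place C11 (27 m³), 23 m³ left
container 8: place C12 (27 m³), 23 m³ left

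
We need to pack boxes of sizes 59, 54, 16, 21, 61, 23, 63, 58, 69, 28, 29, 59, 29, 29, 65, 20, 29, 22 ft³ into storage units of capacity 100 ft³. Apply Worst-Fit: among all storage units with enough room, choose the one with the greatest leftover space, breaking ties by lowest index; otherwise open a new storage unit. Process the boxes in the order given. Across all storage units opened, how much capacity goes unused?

166

Put 59 ft³ in storage unit 1; 41 ft³ remain.
Put 54 ft³ in storage unit 2; 46 ft³ remain.
Put 16 ft³ in storage unit 2; 30 ft³ remain.
Put 21 ft³ in storage unit 1; 20 ft³ remain.
Put 61 ft³ in storage unit 3; 39 ft³ remain.
Put 23 ft³ in storage unit 3; 16 ft³ remain.
Put 63 ft³ in storage unit 4; 37 ft³ remain.
Put 58 ft³ in storage unit 5; 42 ft³ remain.
Put 69 ft³ in storage unit 6; 31 ft³ remain.
Put 28 ft³ in storage unit 5; 14 ft³ remain.
Put 29 ft³ in storage unit 4; 8 ft³ remain.
Put 59 ft³ in storage unit 7; 41 ft³ remain.
Put 29 ft³ in storage unit 7; 12 ft³ remain.
Put 29 ft³ in storage unit 6; 2 ft³ remain.
Put 65 ft³ in storage unit 8; 35 ft³ remain.
Put 20 ft³ in storage unit 8; 15 ft³ remain.
Put 29 ft³ in storage unit 2; 1 ft³ remain.
Put 22 ft³ in storage unit 9; 78 ft³ remain.
9 storage units × 100 ft³ = 900 ft³; used 734 ft³; unused 166 ft³.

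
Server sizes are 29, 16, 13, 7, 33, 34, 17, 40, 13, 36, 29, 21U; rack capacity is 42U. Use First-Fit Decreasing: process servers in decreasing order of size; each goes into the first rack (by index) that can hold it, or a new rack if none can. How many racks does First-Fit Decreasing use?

8

Sorted descending: 40, 36, 34, 33, 29, 29, 21, 17, 16, 13, 13, 7.
40U → rack 1 (remaining 2U)
36U → rack 2 (remaining 6U)
34U → rack 3 (remaining 8U)
33U → rack 4 (remaining 9U)
29U → rack 5 (remaining 13U)
29U → rack 6 (remaining 13U)
21U → rack 7 (remaining 21U)
17U → rack 7 (remaining 4U)
16U → rack 8 (remaining 26U)
13U → rack 5 (remaining 0U)
13U → rack 6 (remaining 0U)
7U → rack 3 (remaining 1U)
Final racks: [40] [36] [34,7] [33] [29,13] [29,13] [21,17] [16].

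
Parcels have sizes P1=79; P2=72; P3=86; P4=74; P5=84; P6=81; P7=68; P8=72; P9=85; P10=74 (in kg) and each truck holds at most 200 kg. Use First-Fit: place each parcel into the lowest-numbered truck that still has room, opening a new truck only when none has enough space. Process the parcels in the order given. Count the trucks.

5

Put P1 (79 kg) in truck 1; 121 kg remain.
Put P2 (72 kg) in truck 1; 49 kg remain.
Put P3 (86 kg) in truck 2; 114 kg remain.
Put P4 (74 kg) in truck 2; 40 kg remain.
Put P5 (84 kg) in truck 3; 116 kg remain.
Put P6 (81 kg) in truck 3; 35 kg remain.
Put P7 (68 kg) in truck 4; 132 kg remain.
Put P8 (72 kg) in truck 4; 60 kg remain.
Put P9 (85 kg) in truck 5; 115 kg remain.
Put P10 (74 kg) in truck 5; 41 kg remain.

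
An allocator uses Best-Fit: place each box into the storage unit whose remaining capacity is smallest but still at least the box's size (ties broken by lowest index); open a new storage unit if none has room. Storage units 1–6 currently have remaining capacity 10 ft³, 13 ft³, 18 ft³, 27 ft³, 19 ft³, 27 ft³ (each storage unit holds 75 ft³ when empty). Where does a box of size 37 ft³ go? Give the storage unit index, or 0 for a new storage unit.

0

No storage unit has ≥ 37 ft³ free, so a new storage unit is opened.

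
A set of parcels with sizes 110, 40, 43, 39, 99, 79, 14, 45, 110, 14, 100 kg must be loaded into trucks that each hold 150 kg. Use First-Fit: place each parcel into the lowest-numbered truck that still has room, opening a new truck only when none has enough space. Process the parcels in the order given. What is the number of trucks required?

6 trucks

Put 110 kg in truck 1; 40 kg remain.
Put 40 kg in truck 1; 0 kg remain.
Put 43 kg in truck 2; 107 kg remain.
Put 39 kg in truck 2; 68 kg remain.
Put 99 kg in truck 3; 51 kg remain.
Put 79 kg in truck 4; 71 kg remain.
Put 14 kg in truck 2; 54 kg remain.
Put 45 kg in truck 2; 9 kg remain.
Put 110 kg in truck 5; 40 kg remain.
Put 14 kg in truck 3; 37 kg remain.
Put 100 kg in truck 6; 50 kg remain.
Final trucks: [110,40] [43,39,14,45] [99,14] [79] [110] [100].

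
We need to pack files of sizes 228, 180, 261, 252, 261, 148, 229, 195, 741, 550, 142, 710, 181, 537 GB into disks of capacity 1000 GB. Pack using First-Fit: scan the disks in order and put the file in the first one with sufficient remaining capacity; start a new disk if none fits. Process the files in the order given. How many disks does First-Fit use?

228 GB → disk 1 (remaining 772 GB)
180 GB → disk 1 (remaining 592 GB)
261 GB → disk 1 (remaining 331 GB)
252 GB → disk 1 (remaining 79 GB)
261 GB → disk 2 (remaining 739 GB)
148 GB → disk 2 (remaining 591 GB)
229 GB → disk 2 (remaining 362 GB)
195 GB → disk 2 (remaining 167 GB)
741 GB → disk 3 (remaining 259 GB)
550 GB → disk 4 (remaining 450 GB)
142 GB → disk 2 (remaining 25 GB)
710 GB → disk 5 (remaining 290 GB)
181 GB → disk 3 (remaining 78 GB)
537 GB → disk 6 (remaining 463 GB)

6 disks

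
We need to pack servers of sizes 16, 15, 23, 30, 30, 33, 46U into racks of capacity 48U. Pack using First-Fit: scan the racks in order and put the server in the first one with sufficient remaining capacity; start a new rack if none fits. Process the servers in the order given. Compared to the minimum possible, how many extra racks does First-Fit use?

1

First-Fit: [16,15] [23] [30] [30] [33] [46] → 6 racks.
Total size 193U; any packing needs at least ⌈193/48⌉ = 5 racks.
An optimal packing achieves that bound: [46] [33,15] [30,16] [30] [23] → 5 racks.
Excess: 6 − 5 = 1.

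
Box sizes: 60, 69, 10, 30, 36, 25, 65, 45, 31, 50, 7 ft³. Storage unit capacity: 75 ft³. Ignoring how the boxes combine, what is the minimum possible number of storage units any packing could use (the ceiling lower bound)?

6

Total size = 60 + 69 + 10 + 30 + 36 + 25 + 65 + 45 + 31 + 50 + 7 = 428 ft³.
⌈428 / 75⌉ = 6.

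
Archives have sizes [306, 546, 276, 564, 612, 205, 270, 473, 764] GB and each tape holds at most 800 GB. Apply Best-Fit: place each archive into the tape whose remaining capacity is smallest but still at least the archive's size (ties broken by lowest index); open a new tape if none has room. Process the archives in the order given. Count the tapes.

6

tape 1: place 306 GB, 494 GB left
tape 2: place 546 GB, 254 GB left
tape 1: place 276 GB, 218 GB left
tape 3: place 564 GB, 236 GB left
tape 4: place 612 GB, 188 GB left
tape 1: place 205 GB, 13 GB left
tape 5: place 270 GB, 530 GB left
tape 5: place 473 GB, 57 GB left
tape 6: place 764 GB, 36 GB left
Final tapes: [306,276,205] [546] [564] [612] [270,473] [764].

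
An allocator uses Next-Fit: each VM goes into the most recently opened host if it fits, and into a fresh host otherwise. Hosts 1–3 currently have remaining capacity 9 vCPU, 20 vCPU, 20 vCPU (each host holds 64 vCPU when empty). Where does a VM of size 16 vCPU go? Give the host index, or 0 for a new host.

Next-Fit only looks at host 3, which has 20 vCPU free.
16 vCPU fits there.

3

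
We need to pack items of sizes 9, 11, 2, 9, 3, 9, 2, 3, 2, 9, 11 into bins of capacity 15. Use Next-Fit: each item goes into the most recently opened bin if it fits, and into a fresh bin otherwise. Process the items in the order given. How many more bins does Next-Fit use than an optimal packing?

0

Next-Fit: [9] [11,2] [9,3] [9,2,3] [2,9] [11] → 6 bins.
6 items exceed 7.5 (half the capacity), and no two of those can share a bin, so at least 6 bins are needed.
So 6 is already optimal.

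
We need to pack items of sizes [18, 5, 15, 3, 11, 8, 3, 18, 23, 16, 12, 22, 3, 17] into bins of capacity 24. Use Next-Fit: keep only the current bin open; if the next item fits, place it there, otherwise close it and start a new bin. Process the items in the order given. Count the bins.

Put 18 in bin 1; 6 remain.
Put 5 in bin 1; 1 remain.
Put 15 in bin 2; 9 remain.
Put 3 in bin 2; 6 remain.
Put 11 in bin 3; 13 remain.
Put 8 in bin 3; 5 remain.
Put 3 in bin 3; 2 remain.
Put 18 in bin 4; 6 remain.
Put 23 in bin 5; 1 remain.
Put 16 in bin 6; 8 remain.
Put 12 in bin 7; 12 remain.
Put 22 in bin 8; 2 remain.
Put 3 in bin 9; 21 remain.
Put 17 in bin 9; 4 remain.

9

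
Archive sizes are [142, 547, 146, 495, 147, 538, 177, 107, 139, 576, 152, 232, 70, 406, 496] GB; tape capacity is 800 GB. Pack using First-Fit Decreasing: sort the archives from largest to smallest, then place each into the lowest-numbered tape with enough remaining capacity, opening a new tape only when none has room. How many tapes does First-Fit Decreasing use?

Sorted descending: 576, 547, 538, 496, 495, 406, 232, 177, 152, 147, 146, 142, 139, 107, 70.
tape 1: place 576 GB, 224 GB left
tape 2: place 547 GB, 253 GB left
tape 3: place 538 GB, 262 GB left
tape 4: place 496 GB, 304 GB left
tape 5: place 495 GB, 305 GB left
tape 6: place 406 GB, 394 GB left
tape 2: place 232 GB, 21 GB left
tape 1: place 177 GB, 47 GB left
tape 3: place 152 GB, 110 GB left
tape 4: place 147 GB, 157 GB left
tape 4: place 146 GB, 11 GB left
tape 5: place 142 GB, 163 GB left
tape 5: place 139 GB, 24 GB left
tape 3: place 107 GB, 3 GB left
tape 6: place 70 GB, 324 GB left
Final tapes: [576,177] [547,232] [538,152,107] [496,147,146] [495,142,139] [406,70].

6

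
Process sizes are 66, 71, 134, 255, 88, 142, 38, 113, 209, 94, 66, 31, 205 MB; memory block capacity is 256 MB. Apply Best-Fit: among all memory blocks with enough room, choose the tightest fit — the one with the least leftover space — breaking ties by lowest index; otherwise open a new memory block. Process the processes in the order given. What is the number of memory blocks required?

memory block 1: place 66 MB, 190 MB left
memory block 1: place 71 MB, 119 MB left
memory block 2: place 134 MB, 122 MB left
memory block 3: place 255 MB, 1 MB left
memory block 1: place 88 MB, 31 MB left
memory block 4: place 142 MB, 114 MB left
memory block 4: place 38 MB, 76 MB left
memory block 2: place 113 MB, 9 MB left
memory block 5: place 209 MB, 47 MB left
memory block 6: place 94 MB, 162 MB left
memory block 4: place 66 MB, 10 MB left
memory block 1: place 31 MB, 0 MB left
memory block 7: place 205 MB, 51 MB left

7 memory blocks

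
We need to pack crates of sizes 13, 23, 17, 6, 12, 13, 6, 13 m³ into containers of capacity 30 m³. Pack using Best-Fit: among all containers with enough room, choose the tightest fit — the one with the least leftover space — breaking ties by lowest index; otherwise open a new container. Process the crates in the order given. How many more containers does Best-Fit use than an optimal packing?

0

Best-Fit: [13,17] [23,6] [12,13] [6,13] → 4 containers.
Total size 103 m³; any packing needs at least ⌈103/30⌉ = 4 containers.
So 4 is already optimal.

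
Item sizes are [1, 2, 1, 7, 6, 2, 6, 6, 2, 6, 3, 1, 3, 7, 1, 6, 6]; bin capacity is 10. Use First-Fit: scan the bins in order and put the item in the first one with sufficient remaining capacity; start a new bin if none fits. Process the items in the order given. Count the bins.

bin 1: place 1, 9 left
bin 1: place 2, 7 left
bin 1: place 1, 6 left
bin 2: place 7, 3 left
bin 1: place 6, 0 left
bin 2: place 2, 1 left
bin 3: place 6, 4 left
bin 4: place 6, 4 left
bin 3: place 2, 2 left
bin 5: place 6, 4 left
bin 4: place 3, 1 left
bin 2: place 1, 0 left
bin 5: place 3, 1 left
bin 6: place 7, 3 left
bin 3: place 1, 1 left
bin 7: place 6, 4 left
bin 8: place 6, 4 left

8 bins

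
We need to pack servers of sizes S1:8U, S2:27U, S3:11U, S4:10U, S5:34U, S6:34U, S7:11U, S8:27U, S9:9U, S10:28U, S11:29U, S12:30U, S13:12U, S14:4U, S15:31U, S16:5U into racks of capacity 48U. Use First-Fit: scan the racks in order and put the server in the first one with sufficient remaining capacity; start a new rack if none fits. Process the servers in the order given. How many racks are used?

Put S1 (8U) in rack 1; 40U remain.
Put S2 (27U) in rack 1; 13U remain.
Put S3 (11U) in rack 1; 2U remain.
Put S4 (10U) in rack 2; 38U remain.
Put S5 (34U) in rack 2; 4U remain.
Put S6 (34U) in rack 3; 14U remain.
Put S7 (11U) in rack 3; 3U remain.
Put S8 (27U) in rack 4; 21U remain.
Put S9 (9U) in rack 4; 12U remain.
Put S10 (28U) in rack 5; 20U remain.
Put S11 (29U) in rack 6; 19U remain.
Put S12 (30U) in rack 7; 18U remain.
Put S13 (12U) in rack 4; 0U remain.
Put S14 (4U) in rack 2; 0U remain.
Put S15 (31U) in rack 8; 17U remain.
Put S16 (5U) in rack 5; 15U remain.

8 racks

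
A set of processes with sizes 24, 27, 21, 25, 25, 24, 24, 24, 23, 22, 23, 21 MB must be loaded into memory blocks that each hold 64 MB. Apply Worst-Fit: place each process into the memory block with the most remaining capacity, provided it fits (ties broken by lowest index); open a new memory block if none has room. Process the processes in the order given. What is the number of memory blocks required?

24 MB → memory block 1 (remaining 40 MB)
27 MB → memory block 1 (remaining 13 MB)
21 MB → memory block 2 (remaining 43 MB)
25 MB → memory block 2 (remaining 18 MB)
25 MB → memory block 3 (remaining 39 MB)
24 MB → memory block 3 (remaining 15 MB)
24 MB → memory block 4 (remaining 40 MB)
24 MB → memory block 4 (remaining 16 MB)
23 MB → memory block 5 (remaining 41 MB)
22 MB → memory block 5 (remaining 19 MB)
23 MB → memory block 6 (remaining 41 MB)
21 MB → memory block 6 (remaining 20 MB)
Final memory blocks: [24,27] [21,25] [25,24] [24,24] [23,22] [23,21].

6 memory blocks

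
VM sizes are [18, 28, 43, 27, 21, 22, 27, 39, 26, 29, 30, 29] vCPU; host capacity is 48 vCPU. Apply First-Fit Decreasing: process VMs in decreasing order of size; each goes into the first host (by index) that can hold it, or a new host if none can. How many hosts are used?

Sorted descending: 43, 39, 30, 29, 29, 28, 27, 27, 26, 22, 21, 18.
43 vCPU → host 1 (remaining 5 vCPU)
39 vCPU → host 2 (remaining 9 vCPU)
30 vCPU → host 3 (remaining 18 vCPU)
29 vCPU → host 4 (remaining 19 vCPU)
29 vCPU → host 5 (remaining 19 vCPU)
28 vCPU → host 6 (remaining 20 vCPU)
27 vCPU → host 7 (remaining 21 vCPU)
27 vCPU → host 8 (remaining 21 vCPU)
26 vCPU → host 9 (remaining 22 vCPU)
22 vCPU → host 9 (remaining 0 vCPU)
21 vCPU → host 7 (remaining 0 vCPU)
18 vCPU → host 3 (remaining 0 vCPU)
Final hosts: [43] [39] [30,18] [29] [29] [28] [27,21] [27] [26,22].

9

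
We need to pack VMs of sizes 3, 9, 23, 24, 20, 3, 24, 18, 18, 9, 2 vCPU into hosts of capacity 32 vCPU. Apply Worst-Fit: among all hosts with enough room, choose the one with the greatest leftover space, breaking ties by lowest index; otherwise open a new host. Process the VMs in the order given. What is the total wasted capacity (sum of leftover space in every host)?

Put 3 vCPU in host 1; 29 vCPU remain.
Put 9 vCPU in host 1; 20 vCPU remain.
Put 23 vCPU in host 2; 9 vCPU remain.
Put 24 vCPU in host 3; 8 vCPU remain.
Put 20 vCPU in host 1; 0 vCPU remain.
Put 3 vCPU in host 2; 6 vCPU remain.
Put 24 vCPU in host 4; 8 vCPU remain.
Put 18 vCPU in host 5; 14 vCPU remain.
Put 18 vCPU in host 6; 14 vCPU remain.
Put 9 vCPU in host 5; 5 vCPU remain.
Put 2 vCPU in host 6; 12 vCPU remain.
6 hosts × 32 vCPU = 192 vCPU; used 153 vCPU; unused 39 vCPU.

39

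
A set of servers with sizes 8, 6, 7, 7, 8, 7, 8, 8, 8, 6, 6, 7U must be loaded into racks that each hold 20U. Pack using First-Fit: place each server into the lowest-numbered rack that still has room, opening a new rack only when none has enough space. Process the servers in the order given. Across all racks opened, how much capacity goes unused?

14

rack 1: place 8U, 12U left
rack 1: place 6U, 6U left
rack 2: place 7U, 13U left
rack 2: place 7U, 6U left
rack 3: place 8U, 12U left
rack 3: place 7U, 5U left
rack 4: place 8U, 12U left
rack 4: place 8U, 4U left
rack 5: place 8U, 12U left
rack 1: place 6U, 0U left
rack 2: place 6U, 0U left
rack 5: place 7U, 5U left
5 racks × 20U = 100U; used 86U; unused 14U.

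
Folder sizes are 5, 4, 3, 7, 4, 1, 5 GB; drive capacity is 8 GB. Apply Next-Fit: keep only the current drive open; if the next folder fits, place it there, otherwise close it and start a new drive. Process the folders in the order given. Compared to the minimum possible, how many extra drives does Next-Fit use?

1

Next-Fit: [5] [4,3] [7] [4,1] [5] → 5 drives.
Total size 29 GB; any packing needs at least ⌈29/8⌉ = 4 drives.
An optimal packing achieves that bound: [7,1] [5,3] [5] [4,4] → 4 drives.
Excess: 5 − 4 = 1.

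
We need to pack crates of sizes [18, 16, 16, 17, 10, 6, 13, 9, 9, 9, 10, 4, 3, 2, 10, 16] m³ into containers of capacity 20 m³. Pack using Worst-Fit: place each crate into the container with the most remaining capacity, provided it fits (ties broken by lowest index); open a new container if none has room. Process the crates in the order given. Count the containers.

10 containers

18 m³ → container 1 (remaining 2 m³)
16 m³ → container 2 (remaining 4 m³)
16 m³ → container 3 (remaining 4 m³)
17 m³ → container 4 (remaining 3 m³)
10 m³ → container 5 (remaining 10 m³)
6 m³ → container 5 (remaining 4 m³)
13 m³ → container 6 (remaining 7 m³)
9 m³ → container 7 (remaining 11 m³)
9 m³ → container 7 (remaining 2 m³)
9 m³ → container 8 (remaining 11 m³)
10 m³ → container 8 (remaining 1 m³)
4 m³ → container 6 (remaining 3 m³)
3 m³ → container 2 (remaining 1 m³)
2 m³ → container 3 (remaining 2 m³)
10 m³ → container 9 (remaining 10 m³)
16 m³ → container 10 (remaining 4 m³)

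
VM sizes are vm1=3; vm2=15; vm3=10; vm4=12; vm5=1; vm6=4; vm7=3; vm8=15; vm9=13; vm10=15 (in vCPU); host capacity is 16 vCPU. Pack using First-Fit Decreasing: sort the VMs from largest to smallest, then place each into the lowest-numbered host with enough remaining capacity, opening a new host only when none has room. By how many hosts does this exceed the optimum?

0

First-Fit Decreasing: [15,1] [15] [15] [13,3] [12,4] [10,3] → 6 hosts.
Total size 91 vCPU; any packing needs at least ⌈91/16⌉ = 6 hosts.
So 6 is already optimal.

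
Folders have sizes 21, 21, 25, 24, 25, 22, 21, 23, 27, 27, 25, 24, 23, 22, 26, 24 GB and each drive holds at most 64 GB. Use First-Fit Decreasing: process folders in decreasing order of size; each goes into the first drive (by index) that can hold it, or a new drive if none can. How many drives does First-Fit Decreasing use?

Sorted descending: 27, 27, 26, 25, 25, 25, 24, 24, 24, 23, 23, 22, 22, 21, 21, 21.
Put 27 GB in drive 1; 37 GB remain.
Put 27 GB in drive 1; 10 GB remain.
Put 26 GB in drive 2; 38 GB remain.
Put 25 GB in drive 2; 13 GB remain.
Put 25 GB in drive 3; 39 GB remain.
Put 25 GB in drive 3; 14 GB remain.
Put 24 GB in drive 4; 40 GB remain.
Put 24 GB in drive 4; 16 GB remain.
Put 24 GB in drive 5; 40 GB remain.
Put 23 GB in drive 5; 17 GB remain.
Put 23 GB in drive 6; 41 GB remain.
Put 22 GB in drive 6; 19 GB remain.
Put 22 GB in drive 7; 42 GB remain.
Put 21 GB in drive 7; 21 GB remain.
Put 21 GB in drive 7; 0 GB remain.
Put 21 GB in drive 8; 43 GB remain.
Final drives: [27,27] [26,25] [25,25] [24,24] [24,23] [23,22] [22,21,21] [21].

8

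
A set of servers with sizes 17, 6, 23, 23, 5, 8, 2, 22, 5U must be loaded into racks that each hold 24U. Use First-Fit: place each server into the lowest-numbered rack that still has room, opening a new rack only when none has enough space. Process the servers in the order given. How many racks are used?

17U → rack 1 (remaining 7U)
6U → rack 1 (remaining 1U)
23U → rack 2 (remaining 1U)
23U → rack 3 (remaining 1U)
5U → rack 4 (remaining 19U)
8U → rack 4 (remaining 11U)
2U → rack 4 (remaining 9U)
22U → rack 5 (remaining 2U)
5U → rack 4 (remaining 4U)
Final racks: [17,6] [23] [23] [5,8,2,5] [22].

5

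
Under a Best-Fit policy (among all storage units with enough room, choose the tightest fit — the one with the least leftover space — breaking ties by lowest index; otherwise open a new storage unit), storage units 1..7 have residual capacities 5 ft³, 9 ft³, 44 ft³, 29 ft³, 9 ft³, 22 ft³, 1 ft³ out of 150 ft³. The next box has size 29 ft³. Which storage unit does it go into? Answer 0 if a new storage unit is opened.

Storage units with room: storage unit 3 (44 ft³), storage unit 4 (29 ft³).
Tightest fit is storage unit 4 with 29 ft³ free.

4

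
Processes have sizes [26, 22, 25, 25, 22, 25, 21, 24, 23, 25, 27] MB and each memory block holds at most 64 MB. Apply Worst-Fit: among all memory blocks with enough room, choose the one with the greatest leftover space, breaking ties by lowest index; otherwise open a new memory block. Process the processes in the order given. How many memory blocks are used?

memory block 1: place 26 MB, 38 MB left
memory block 1: place 22 MB, 16 MB left
memory block 2: place 25 MB, 39 MB left
memory block 2: place 25 MB, 14 MB left
memory block 3: place 22 MB, 42 MB left
memory block 3: place 25 MB, 17 MB left
memory block 4: place 21 MB, 43 MB left
memory block 4: place 24 MB, 19 MB left
memory block 5: place 23 MB, 41 MB left
memory block 5: place 25 MB, 16 MB left
memory block 6: place 27 MB, 37 MB left
Final memory blocks: [26,22] [25,25] [22,25] [21,24] [23,25] [27].

6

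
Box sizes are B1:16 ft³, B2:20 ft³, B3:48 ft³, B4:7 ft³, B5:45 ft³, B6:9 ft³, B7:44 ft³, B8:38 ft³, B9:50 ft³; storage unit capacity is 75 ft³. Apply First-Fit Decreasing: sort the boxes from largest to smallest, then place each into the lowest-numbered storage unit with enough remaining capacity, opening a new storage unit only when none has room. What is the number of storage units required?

Sorted descending: 50, 48, 45, 44, 38, 20, 16, 9, 7.
Put 50 ft³ in storage unit 1; 25 ft³ remain.
Put 48 ft³ in storage unit 2; 27 ft³ remain.
Put 45 ft³ in storage unit 3; 30 ft³ remain.
Put 44 ft³ in storage unit 4; 31 ft³ remain.
Put 38 ft³ in storage unit 5; 37 ft³ remain.
Put 20 ft³ in storage unit 1; 5 ft³ remain.
Put 16 ft³ in storage unit 2; 11 ft³ remain.
Put 9 ft³ in storage unit 2; 2 ft³ remain.
Put 7 ft³ in storage unit 3; 23 ft³ remain.
Final storage units: [50,20] [48,16,9] [45,7] [44] [38].

5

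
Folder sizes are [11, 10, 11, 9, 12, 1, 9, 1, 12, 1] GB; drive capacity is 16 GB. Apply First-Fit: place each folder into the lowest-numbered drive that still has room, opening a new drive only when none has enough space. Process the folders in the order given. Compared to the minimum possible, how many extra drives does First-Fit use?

0

First-Fit: [11,1,1,1] [10] [11] [9] [12] [9] [12] → 7 drives.
7 folders exceed 8 GB (half the capacity), and no two of those can share a drive, so at least 7 drives are needed.
So 7 is already optimal.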